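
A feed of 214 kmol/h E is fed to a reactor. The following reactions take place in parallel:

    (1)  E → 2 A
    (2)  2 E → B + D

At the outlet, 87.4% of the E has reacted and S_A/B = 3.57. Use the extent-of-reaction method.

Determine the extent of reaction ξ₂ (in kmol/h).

Conversion of E: E consumed = 0.874 × 214 = 187 kmol/h = 1ξ₁ + 2ξ₂.
Selectivity: 2ξ₁ / (1ξ₂) = 3.57 → ξ₁ = 1.785 ξ₂.
Substitute: (1·1.785 + 2) ξ₂ = 187 → ξ₂ = 49.42 kmol/h, ξ₁ = 88.21 kmol/h.
Outlet amounts (n = n₀ + Σ ν·ξ):
  E: 214 − 1(88.21) − 2(49.42) = 26.96
  A: 0 + 2(88.21) = 176.4
  B: 0 + 1(49.42) = 49.42
  D: 0 + 1(49.42) = 49.42

ξ₂ = 49.4 kmol/h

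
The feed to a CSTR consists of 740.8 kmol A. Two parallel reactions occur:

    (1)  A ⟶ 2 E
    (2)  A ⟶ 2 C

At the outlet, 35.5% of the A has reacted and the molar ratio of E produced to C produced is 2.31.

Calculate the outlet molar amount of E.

367 kmol

Conversion of A: A consumed = 0.355 × 740.8 = 263 kmol = 1ξ₁ + 1ξ₂.
Selectivity: 2ξ₁ / (2ξ₂) = 2.31 → ξ₁ = 2.31 ξ₂.
Substitute: (1·2.31 + 1) ξ₂ = 263 → ξ₂ = 79.45 kmol, ξ₁ = 183.5 kmol.
Outlet amounts (n = n₀ + Σ ν·ξ):
  A: 740.8 − 1(183.5) − 1(79.45) = 477.8
  E: 0 + 2(183.5) = 367.1
  C: 0 + 2(79.45) = 158.9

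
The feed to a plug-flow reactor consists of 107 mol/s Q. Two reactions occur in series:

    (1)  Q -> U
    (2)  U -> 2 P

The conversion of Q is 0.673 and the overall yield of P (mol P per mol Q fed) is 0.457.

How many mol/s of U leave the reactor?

47.6 mol/s

Conversion of Q: Q consumed = 1ξ₁ = 0.673 × 107 → ξ₁ = 72.01 mol/s.
Yield of P: 2ξ₂ / 107 = 0.457 → ξ₂ = 24.45 mol/s.
Outlet amounts (n = n₀ + Σ ν·ξ):
  Q: 107 − 1(72.01) = 34.99
  U: 0 + 1(72.01) − 1(24.45) = 47.56
  P: 0 + 2(24.45) = 48.9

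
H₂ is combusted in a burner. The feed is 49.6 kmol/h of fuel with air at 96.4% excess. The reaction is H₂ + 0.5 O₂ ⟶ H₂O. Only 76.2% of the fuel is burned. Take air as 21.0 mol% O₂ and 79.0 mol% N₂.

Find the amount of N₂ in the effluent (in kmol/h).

Stoichiometric O₂ = 0.5 × 49.6 = 24.8 kmol/h; O₂ fed = 24.8 × 1.964 = 48.71 kmol/h.
N₂ fed = 48.71 × 79/21 = 183.2 kmol/h.
Fuel reacted = 0.762 × 49.6 → ξ = 37.8 kmol/h.
Outlet (n = n₀ + ν ξ):
  H₂: 49.6 − 1(37.8) = 11.8
  O₂: 48.71 − 0.5(37.8) = 29.81
  N₂: 183.2 (inert)
  H₂O: 0 + 1(37.8) = 37.8

183 kmol/h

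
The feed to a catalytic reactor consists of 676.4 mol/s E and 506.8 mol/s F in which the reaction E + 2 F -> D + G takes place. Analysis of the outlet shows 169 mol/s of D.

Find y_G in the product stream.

For D: n = n₀ + 1ξ → 169 = 0 + 1ξ, giving ξ = 169 mol/s.
Outlet amounts (n = n₀ + ν ξ):
  E: 676.4 − 1(169) = 507.4
  F: 506.8 − 2(169) = 168.8
  D: 0 + 1(169) = 169
  G: 0 + 1(169) = 169
Total out = 1014 mol/s; y_G = 169 / 1014 = 0.1666.

0.167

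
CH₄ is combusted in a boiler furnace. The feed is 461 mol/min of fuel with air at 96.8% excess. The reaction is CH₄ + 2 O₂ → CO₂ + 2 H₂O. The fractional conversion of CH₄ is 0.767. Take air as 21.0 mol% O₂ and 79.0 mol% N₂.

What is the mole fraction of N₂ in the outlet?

Stoichiometric O₂ = 2 × 461 = 922 mol/min; O₂ fed = 922 × 1.968 = 1814 mol/min.
N₂ fed = 1814 × 79/21 = 6826 mol/min.
Fuel reacted = 0.767 × 461 → ξ = 353.6 mol/min.
Outlet (n = n₀ + ν ξ):
  CH₄: 461 − 1(353.6) = 107.4
  O₂: 1814 − 2(353.6) = 1107
  N₂: 6826 (inert)
  CO₂: 0 + 1(353.6) = 353.6
  H₂O: 0 + 2(353.6) = 707.2
Total out = 9101 mol/min; y_N₂ = 6826 / 9101 = 0.75.

0.75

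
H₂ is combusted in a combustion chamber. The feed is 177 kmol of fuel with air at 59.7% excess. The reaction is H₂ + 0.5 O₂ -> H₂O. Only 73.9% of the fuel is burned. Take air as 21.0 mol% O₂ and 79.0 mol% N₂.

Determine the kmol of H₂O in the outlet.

Stoichiometric O₂ = 0.5 × 177 = 88.5 kmol; O₂ fed = 88.5 × 1.597 = 141.3 kmol.
N₂ fed = 141.3 × 79/21 = 531.7 kmol.
Fuel reacted = 0.739 × 177 → ξ = 130.8 kmol.
Outlet (n = n₀ + ν ξ):
  H₂: 177 − 1(130.8) = 46.2
  O₂: 141.3 − 0.5(130.8) = 75.93
  N₂: 531.7 (inert)
  H₂O: 0 + 1(130.8) = 130.8

131 kmol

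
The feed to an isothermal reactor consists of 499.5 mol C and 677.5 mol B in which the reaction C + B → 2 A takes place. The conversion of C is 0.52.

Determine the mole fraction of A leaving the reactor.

C reacted = 0.52 × 499.5 = 259.7 mol; ν_C = −1, so ξ = 259.7/1 = 259.7 mol.
Outlet amounts (n = n₀ + ν ξ):
  C: 499.5 − 1(259.7) = 239.8
  B: 677.5 − 1(259.7) = 417.8
  A: 0 + 2(259.7) = 519.5
Total out = 1177 mol; y_A = 519.5 / 1177 = 0.4414.

0.441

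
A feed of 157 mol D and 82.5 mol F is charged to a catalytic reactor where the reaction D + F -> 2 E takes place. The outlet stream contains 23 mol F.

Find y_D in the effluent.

For F: n = n₀ − 1ξ → 23 = 82.5 − 1ξ, giving ξ = 59.5 mol.
Outlet amounts (n = n₀ + ν ξ):
  D: 157 − 1(59.5) = 97.5
  F: 82.5 − 1(59.5) = 23
  E: 0 + 2(59.5) = 119
Total out = 239.5 mol; y_D = 97.5 / 239.5 = 0.4071.

0.407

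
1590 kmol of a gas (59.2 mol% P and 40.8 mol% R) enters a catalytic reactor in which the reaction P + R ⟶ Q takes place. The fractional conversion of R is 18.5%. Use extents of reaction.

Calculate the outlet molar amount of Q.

120 kmol

R reacted = 0.185 × 648.7 = 120 kmol; ν_R = −1, so ξ = 120/1 = 120 kmol.
Outlet amounts (n = n₀ + ν ξ):
  P: 941.3 − 1(120) = 821.3
  R: 648.7 − 1(120) = 528.7
  Q: 0 + 1(120) = 120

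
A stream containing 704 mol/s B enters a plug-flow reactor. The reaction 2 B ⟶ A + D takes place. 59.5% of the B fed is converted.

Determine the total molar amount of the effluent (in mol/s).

B reacted = 0.595 × 704 = 418.9 mol/s; ν_B = −2, so ξ = 418.9/2 = 209.4 mol/s.
Outlet amounts (n = n₀ + ν ξ):
  B: 704 − 2(209.4) = 285.1
  A: 0 + 1(209.4) = 209.4
  D: 0 + 1(209.4) = 209.4
Total out = 285.1 + 209.4 + 209.4 = 704 mol/s.

704 mol/s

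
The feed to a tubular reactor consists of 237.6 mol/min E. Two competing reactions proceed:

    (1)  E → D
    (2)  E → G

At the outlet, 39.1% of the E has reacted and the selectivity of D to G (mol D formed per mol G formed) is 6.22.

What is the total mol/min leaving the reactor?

238 mol/min

Conversion of E: E consumed = 0.391 × 237.6 = 92.9 mol/min = 1ξ₁ + 1ξ₂.
Selectivity: 1ξ₁ / (1ξ₂) = 6.22 → ξ₁ = 6.22 ξ₂.
Substitute: (1·6.22 + 1) ξ₂ = 92.9 → ξ₂ = 12.87 mol/min, ξ₁ = 80.03 mol/min.
Outlet amounts (n = n₀ + Σ ν·ξ):
  E: 237.6 − 1(80.03) − 1(12.87) = 144.7
  D: 0 + 1(80.03) = 80.03
  G: 0 + 1(12.87) = 12.87
Total out = 144.7 + 80.03 + 12.87 = 237.6 mol/min.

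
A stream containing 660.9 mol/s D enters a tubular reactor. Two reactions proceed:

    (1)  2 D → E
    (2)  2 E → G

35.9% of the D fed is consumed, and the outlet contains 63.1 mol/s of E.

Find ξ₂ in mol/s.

Conversion of D: D consumed = 2ξ₁ = 0.359 × 660.9 → ξ₁ = 118.6 mol/s.
E balance: n_E = 0 + 1ξ₁ − 2ξ₂ = 63.1 → ξ₂ = (1·118.6 − 63.1)/2 = 27.77 mol/s.
Outlet amounts (n = n₀ + Σ ν·ξ):
  D: 660.9 − 2(118.6) = 423.6
  E: 0 + 1(118.6) − 2(27.77) = 63.1
  G: 0 + 1(27.77) = 27.77

ξ₂ = 27.8 mol/s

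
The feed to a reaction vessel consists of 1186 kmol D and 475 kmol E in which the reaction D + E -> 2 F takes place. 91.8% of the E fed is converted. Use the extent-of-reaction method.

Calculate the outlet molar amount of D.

E reacted = 0.918 × 475 = 436.1 kmol; ν_E = −1, so ξ = 436.1/1 = 436.1 kmol.
Outlet amounts (n = n₀ + ν ξ):
  D: 1186 − 1(436.1) = 750
  E: 475 − 1(436.1) = 38.95
  F: 0 + 2(436.1) = 872.1

750 kmol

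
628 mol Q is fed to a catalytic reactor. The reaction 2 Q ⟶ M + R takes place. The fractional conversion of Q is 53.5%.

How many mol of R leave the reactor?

Q reacted = 0.535 × 628 = 336 mol; ν_Q = −2, so ξ = 336/2 = 168 mol.
Outlet amounts (n = n₀ + ν ξ):
  Q: 628 − 2(168) = 292
  M: 0 + 1(168) = 168
  R: 0 + 1(168) = 168

168 mol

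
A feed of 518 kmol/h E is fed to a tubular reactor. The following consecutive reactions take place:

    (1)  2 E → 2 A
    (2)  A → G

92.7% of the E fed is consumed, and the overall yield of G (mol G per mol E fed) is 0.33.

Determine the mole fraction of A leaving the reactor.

0.597

Conversion of E: E consumed = 2ξ₁ = 0.927 × 518 → ξ₁ = 240.1 kmol/h.
Yield of G: 1ξ₂ / 518 = 0.33 → ξ₂ = 170.9 kmol/h.
Outlet amounts (n = n₀ + Σ ν·ξ):
  E: 518 − 2(240.1) = 37.81
  A: 0 + 2(240.1) − 1(170.9) = 309.2
  G: 0 + 1(170.9) = 170.9
Total out = 518 kmol/h; y_A = 309.2 / 518 = 0.597.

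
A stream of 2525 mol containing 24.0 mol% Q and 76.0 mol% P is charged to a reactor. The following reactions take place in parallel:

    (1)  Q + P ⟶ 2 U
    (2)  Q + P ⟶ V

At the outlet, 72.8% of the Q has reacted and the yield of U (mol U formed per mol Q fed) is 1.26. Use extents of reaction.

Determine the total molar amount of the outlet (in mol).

2470 mol

Yield of U: 2ξ₁ / 606 = 1.26 → ξ₁ = 381.8 mol.
Conversion of Q: 1ξ₁ + 1ξ₂ = 0.728 × 606 = 441.2 → ξ₂ = 59.39 mol.
Outlet amounts (n = n₀ + Σ ν·ξ):
  Q: 606 − 1(381.8) − 1(59.39) = 164.8
  P: 1919 − 1(381.8) − 1(59.39) = 1478
  U: 0 + 2(381.8) = 763.6
  V: 0 + 1(59.39) = 59.39
Total out = 164.8 + 1478 + 763.6 + 59.39 = 2466 mol.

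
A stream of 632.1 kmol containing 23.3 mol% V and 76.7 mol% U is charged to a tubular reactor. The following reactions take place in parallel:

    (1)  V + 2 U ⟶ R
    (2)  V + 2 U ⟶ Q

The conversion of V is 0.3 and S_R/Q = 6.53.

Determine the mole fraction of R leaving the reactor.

Conversion of V: V consumed = 0.3 × 147.3 = 44.18 kmol = 1ξ₁ + 1ξ₂.
Selectivity: 1ξ₁ / (1ξ₂) = 6.53 → ξ₁ = 6.53 ξ₂.
Substitute: (1·6.53 + 1) ξ₂ = 44.18 → ξ₂ = 5.868 kmol, ξ₁ = 38.32 kmol.
Outlet amounts (n = n₀ + Σ ν·ξ):
  V: 147.3 − 1(38.32) − 1(5.868) = 103.1
  U: 484.8 − 2(38.32) − 2(5.868) = 396.5
  R: 0 + 1(38.32) = 38.32
  Q: 0 + 1(5.868) = 5.868
Total out = 543.7 kmol; y_R = 38.32 / 543.7 = 0.07047.

0.0705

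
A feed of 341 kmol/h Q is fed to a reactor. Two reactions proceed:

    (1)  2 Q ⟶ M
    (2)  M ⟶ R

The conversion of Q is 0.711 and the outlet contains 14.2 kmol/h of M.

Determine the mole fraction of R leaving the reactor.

0.487

Conversion of Q: Q consumed = 2ξ₁ = 0.711 × 341 → ξ₁ = 121.2 kmol/h.
M balance: n_M = 0 + 1ξ₁ − 1ξ₂ = 14.2 → ξ₂ = (1·121.2 − 14.2)/1 = 107 kmol/h.
Outlet amounts (n = n₀ + Σ ν·ξ):
  Q: 341 − 2(121.2) = 98.55
  M: 0 + 1(121.2) − 1(107) = 14.2
  R: 0 + 1(107) = 107
Total out = 219.8 kmol/h; y_R = 107 / 219.8 = 0.487.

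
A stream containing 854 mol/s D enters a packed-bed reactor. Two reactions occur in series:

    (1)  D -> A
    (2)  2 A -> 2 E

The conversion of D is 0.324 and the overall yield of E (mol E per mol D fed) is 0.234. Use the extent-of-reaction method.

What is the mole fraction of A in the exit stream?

0.09

Conversion of D: D consumed = 1ξ₁ = 0.324 × 854 → ξ₁ = 276.7 mol/s.
Yield of E: 2ξ₂ / 854 = 0.234 → ξ₂ = 99.92 mol/s.
Outlet amounts (n = n₀ + Σ ν·ξ):
  D: 854 − 1(276.7) = 577.3
  A: 0 + 1(276.7) − 2(99.92) = 76.86
  E: 0 + 2(99.92) = 199.8
Total out = 854 mol/s; y_A = 76.86 / 854 = 0.09.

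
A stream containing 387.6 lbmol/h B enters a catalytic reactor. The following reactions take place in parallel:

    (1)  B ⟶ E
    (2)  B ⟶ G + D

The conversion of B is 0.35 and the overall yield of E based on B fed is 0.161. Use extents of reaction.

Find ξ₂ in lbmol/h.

ξ₂ = 73.3 lbmol/h

Yield of E: 1ξ₁ / 387.6 = 0.161 → ξ₁ = 62.4 lbmol/h.
Conversion of B: 1ξ₁ + 1ξ₂ = 0.35 × 387.6 = 135.7 → ξ₂ = 73.26 lbmol/h.
Outlet amounts (n = n₀ + Σ ν·ξ):
  B: 387.6 − 1(62.4) − 1(73.26) = 251.9
  E: 0 + 1(62.4) = 62.4
  G: 0 + 1(73.26) = 73.26
  D: 0 + 1(73.26) = 73.26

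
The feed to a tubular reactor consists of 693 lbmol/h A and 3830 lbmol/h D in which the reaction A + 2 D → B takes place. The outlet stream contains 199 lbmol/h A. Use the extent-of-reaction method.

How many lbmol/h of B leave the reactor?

494 lbmol/h

For A: n = n₀ − 1ξ → 199 = 693 − 1ξ, giving ξ = 494 lbmol/h.
Outlet amounts (n = n₀ + ν ξ):
  A: 693 − 1(494) = 199
  D: 3830 − 2(494) = 2842
  B: 0 + 1(494) = 494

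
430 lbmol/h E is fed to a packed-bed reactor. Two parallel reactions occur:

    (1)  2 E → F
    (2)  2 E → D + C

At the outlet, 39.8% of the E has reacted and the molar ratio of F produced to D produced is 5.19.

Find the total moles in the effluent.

358 lbmol/h

Conversion of E: E consumed = 0.398 × 430 = 171.1 lbmol/h = 2ξ₁ + 2ξ₂.
Selectivity: 1ξ₁ / (1ξ₂) = 5.19 → ξ₁ = 5.19 ξ₂.
Substitute: (2·5.19 + 2) ξ₂ = 171.1 → ξ₂ = 13.82 lbmol/h, ξ₁ = 71.75 lbmol/h.
Outlet amounts (n = n₀ + Σ ν·ξ):
  E: 430 − 2(71.75) − 2(13.82) = 258.9
  F: 0 + 1(71.75) = 71.75
  D: 0 + 1(13.82) = 13.82
  C: 0 + 1(13.82) = 13.82
Total out = 258.9 + 71.75 + 13.82 + 13.82 = 358.3 lbmol/h.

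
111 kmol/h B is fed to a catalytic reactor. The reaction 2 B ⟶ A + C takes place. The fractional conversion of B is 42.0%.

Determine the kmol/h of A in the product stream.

23.3 kmol/h

B reacted = 0.42 × 111 = 46.62 kmol/h; ν_B = −2, so ξ = 46.62/2 = 23.31 kmol/h.
Outlet amounts (n = n₀ + ν ξ):
  B: 111 − 2(23.31) = 64.38
  A: 0 + 1(23.31) = 23.31
  C: 0 + 1(23.31) = 23.31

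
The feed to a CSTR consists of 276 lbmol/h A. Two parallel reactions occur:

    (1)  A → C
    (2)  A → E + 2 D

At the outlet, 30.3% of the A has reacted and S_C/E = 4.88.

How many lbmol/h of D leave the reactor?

28.4 lbmol/h

Conversion of A: A consumed = 0.303 × 276 = 83.63 lbmol/h = 1ξ₁ + 1ξ₂.
Selectivity: 1ξ₁ / (1ξ₂) = 4.88 → ξ₁ = 4.88 ξ₂.
Substitute: (1·4.88 + 1) ξ₂ = 83.63 → ξ₂ = 14.22 lbmol/h, ξ₁ = 69.41 lbmol/h.
Outlet amounts (n = n₀ + Σ ν·ξ):
  A: 276 − 1(69.41) − 1(14.22) = 192.4
  C: 0 + 1(69.41) = 69.41
  E: 0 + 1(14.22) = 14.22
  D: 0 + 2(14.22) = 28.44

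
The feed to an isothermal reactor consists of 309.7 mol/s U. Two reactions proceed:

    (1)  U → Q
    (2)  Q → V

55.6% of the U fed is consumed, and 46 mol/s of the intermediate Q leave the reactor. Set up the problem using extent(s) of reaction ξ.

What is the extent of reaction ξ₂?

Conversion of U: U consumed = 1ξ₁ = 0.556 × 309.7 → ξ₁ = 172.2 mol/s.
Q balance: n_Q = 0 + 1ξ₁ − 1ξ₂ = 46 → ξ₂ = (1·172.2 − 46)/1 = 126.2 mol/s.
Outlet amounts (n = n₀ + Σ ν·ξ):
  U: 309.7 − 1(172.2) = 137.5
  Q: 0 + 1(172.2) − 1(126.2) = 46
  V: 0 + 1(126.2) = 126.2

ξ₂ = 126 mol/s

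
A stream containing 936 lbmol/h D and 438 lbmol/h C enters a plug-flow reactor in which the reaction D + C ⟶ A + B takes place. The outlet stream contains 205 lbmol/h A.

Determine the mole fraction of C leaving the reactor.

0.17

For A: n = n₀ + 1ξ → 205 = 0 + 1ξ, giving ξ = 205 lbmol/h.
Outlet amounts (n = n₀ + ν ξ):
  D: 936 − 1(205) = 731
  C: 438 − 1(205) = 233
  A: 0 + 1(205) = 205
  B: 0 + 1(205) = 205
Total out = 1374 lbmol/h; y_C = 233 / 1374 = 0.1696.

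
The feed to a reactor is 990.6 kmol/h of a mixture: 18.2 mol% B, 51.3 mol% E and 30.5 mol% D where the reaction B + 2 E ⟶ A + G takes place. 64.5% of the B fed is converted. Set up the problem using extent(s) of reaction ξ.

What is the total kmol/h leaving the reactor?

B reacted = 0.645 × 180.3 = 116.3 kmol/h; ν_B = −1, so ξ = 116.3/1 = 116.3 kmol/h.
Outlet amounts (n = n₀ + ν ξ):
  B: 180.3 − 1(116.3) = 64
  E: 508.2 − 2(116.3) = 275.6
  A: 0 + 1(116.3) = 116.3
  G: 0 + 1(116.3) = 116.3
  D: 302.1 (inert)
Total out = 64 + 275.6 + 116.3 + 116.3 + 302.1 = 874.3 kmol/h.

874 kmol/h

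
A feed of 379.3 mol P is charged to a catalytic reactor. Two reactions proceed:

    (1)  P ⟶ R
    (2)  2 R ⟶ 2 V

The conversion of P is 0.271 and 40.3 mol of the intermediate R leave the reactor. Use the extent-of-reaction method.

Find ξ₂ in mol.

ξ₂ = 31.2 mol

Conversion of P: P consumed = 1ξ₁ = 0.271 × 379.3 → ξ₁ = 102.8 mol.
R balance: n_R = 0 + 1ξ₁ − 2ξ₂ = 40.3 → ξ₂ = (1·102.8 − 40.3)/2 = 31.25 mol.
Outlet amounts (n = n₀ + Σ ν·ξ):
  P: 379.3 − 1(102.8) = 276.5
  R: 0 + 1(102.8) − 2(31.25) = 40.3
  V: 0 + 2(31.25) = 62.49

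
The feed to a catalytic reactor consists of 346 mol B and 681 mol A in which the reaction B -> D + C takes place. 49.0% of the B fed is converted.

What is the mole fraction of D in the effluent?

B reacted = 0.49 × 346 = 169.5 mol; ν_B = −1, so ξ = 169.5/1 = 169.5 mol.
Outlet amounts (n = n₀ + ν ξ):
  B: 346 − 1(169.5) = 176.5
  D: 0 + 1(169.5) = 169.5
  C: 0 + 1(169.5) = 169.5
  A: 681 (inert)
Total out = 1197 mol; y_D = 169.5 / 1197 = 0.1417.

0.142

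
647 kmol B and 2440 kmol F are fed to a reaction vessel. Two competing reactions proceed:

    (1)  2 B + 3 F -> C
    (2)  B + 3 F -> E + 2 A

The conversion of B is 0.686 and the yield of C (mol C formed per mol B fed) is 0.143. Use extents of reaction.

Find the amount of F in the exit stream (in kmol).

Yield of C: 1ξ₁ / 647 = 0.143 → ξ₁ = 92.52 kmol.
Conversion of B: 2ξ₁ + 1ξ₂ = 0.686 × 647 = 443.8 → ξ₂ = 258.8 kmol.
Outlet amounts (n = n₀ + Σ ν·ξ):
  B: 647 − 2(92.52) − 1(258.8) = 203.2
  F: 2440 − 3(92.52) − 3(258.8) = 1386
  C: 0 + 1(92.52) = 92.52
  E: 0 + 1(258.8) = 258.8
  A: 0 + 2(258.8) = 517.6

1390 kmol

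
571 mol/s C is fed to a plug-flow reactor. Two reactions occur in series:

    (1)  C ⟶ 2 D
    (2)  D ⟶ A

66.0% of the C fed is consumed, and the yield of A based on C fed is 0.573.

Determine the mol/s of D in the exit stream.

Conversion of C: C consumed = 1ξ₁ = 0.66 × 571 → ξ₁ = 376.9 mol/s.
Yield of A: 1ξ₂ / 571 = 0.573 → ξ₂ = 327.2 mol/s.
Outlet amounts (n = n₀ + Σ ν·ξ):
  C: 571 − 1(376.9) = 194.1
  D: 0 + 2(376.9) − 1(327.2) = 426.5
  A: 0 + 1(327.2) = 327.2

427 mol/s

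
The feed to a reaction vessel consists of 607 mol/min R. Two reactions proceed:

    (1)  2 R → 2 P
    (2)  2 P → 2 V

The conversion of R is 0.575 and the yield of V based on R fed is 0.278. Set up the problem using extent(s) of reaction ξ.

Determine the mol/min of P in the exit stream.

Conversion of R: R consumed = 2ξ₁ = 0.575 × 607 → ξ₁ = 174.5 mol/min.
Yield of V: 2ξ₂ / 607 = 0.278 → ξ₂ = 84.37 mol/min.
Outlet amounts (n = n₀ + Σ ν·ξ):
  R: 607 − 2(174.5) = 258
  P: 0 + 2(174.5) − 2(84.37) = 180.3
  V: 0 + 2(84.37) = 168.7

180 mol/min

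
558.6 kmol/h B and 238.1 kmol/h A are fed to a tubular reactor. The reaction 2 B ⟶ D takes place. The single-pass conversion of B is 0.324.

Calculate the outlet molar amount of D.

B reacted = 0.324 × 558.6 = 181 kmol/h; ν_B = −2, so ξ = 181/2 = 90.49 kmol/h.
Outlet amounts (n = n₀ + ν ξ):
  B: 558.6 − 2(90.49) = 377.6
  D: 0 + 1(90.49) = 90.49
  A: 238.1 (inert)

90.5 kmol/h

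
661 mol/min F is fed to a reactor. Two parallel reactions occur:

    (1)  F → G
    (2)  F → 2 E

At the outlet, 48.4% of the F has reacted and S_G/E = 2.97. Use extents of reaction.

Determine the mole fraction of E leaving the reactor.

0.13

Conversion of F: F consumed = 0.484 × 661 = 319.9 mol/min = 1ξ₁ + 1ξ₂.
Selectivity: 1ξ₁ / (2ξ₂) = 2.97 → ξ₁ = 5.94 ξ₂.
Substitute: (1·5.94 + 1) ξ₂ = 319.9 → ξ₂ = 46.1 mol/min, ξ₁ = 273.8 mol/min.
Outlet amounts (n = n₀ + Σ ν·ξ):
  F: 661 − 1(273.8) − 1(46.1) = 341.1
  G: 0 + 1(273.8) = 273.8
  E: 0 + 2(46.1) = 92.2
Total out = 707.1 mol/min; y_E = 92.2 / 707.1 = 0.1304.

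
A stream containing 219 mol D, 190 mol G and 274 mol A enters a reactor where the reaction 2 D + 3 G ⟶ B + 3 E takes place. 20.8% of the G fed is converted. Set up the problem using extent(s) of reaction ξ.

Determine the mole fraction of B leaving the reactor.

G reacted = 0.208 × 190 = 39.52 mol; ν_G = −3, so ξ = 39.52/3 = 13.17 mol.
Outlet amounts (n = n₀ + ν ξ):
  D: 219 − 2(13.17) = 192.7
  G: 190 − 3(13.17) = 150.5
  B: 0 + 1(13.17) = 13.17
  E: 0 + 3(13.17) = 39.52
  A: 274 (inert)
Total out = 669.8 mol; y_B = 13.17 / 669.8 = 0.01967.

0.0197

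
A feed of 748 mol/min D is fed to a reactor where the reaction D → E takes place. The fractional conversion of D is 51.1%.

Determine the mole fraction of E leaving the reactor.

D reacted = 0.511 × 748 = 382.2 mol/min; ν_D = −1, so ξ = 382.2/1 = 382.2 mol/min.
Outlet amounts (n = n₀ + ν ξ):
  D: 748 − 1(382.2) = 365.8
  E: 0 + 1(382.2) = 382.2
Total out = 748 mol/min; y_E = 382.2 / 748 = 0.511.

0.511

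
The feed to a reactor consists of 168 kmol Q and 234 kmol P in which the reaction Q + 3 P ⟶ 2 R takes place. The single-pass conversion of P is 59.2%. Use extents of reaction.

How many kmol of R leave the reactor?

P reacted = 0.592 × 234 = 138.5 kmol; ν_P = −3, so ξ = 138.5/3 = 46.18 kmol.
Outlet amounts (n = n₀ + ν ξ):
  Q: 168 − 1(46.18) = 121.8
  P: 234 − 3(46.18) = 95.47
  R: 0 + 2(46.18) = 92.35

92.4 kmol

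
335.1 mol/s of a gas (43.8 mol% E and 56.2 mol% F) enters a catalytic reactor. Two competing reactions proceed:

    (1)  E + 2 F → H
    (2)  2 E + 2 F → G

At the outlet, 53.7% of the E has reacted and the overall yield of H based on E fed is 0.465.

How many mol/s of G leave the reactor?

Yield of H: 1ξ₁ / 146.8 = 0.465 → ξ₁ = 68.25 mol/s.
Conversion of E: 1ξ₁ + 2ξ₂ = 0.537 × 146.8 = 78.82 → ξ₂ = 5.284 mol/s.
Outlet amounts (n = n₀ + Σ ν·ξ):
  E: 146.8 − 1(68.25) − 2(5.284) = 67.96
  F: 188.3 − 2(68.25) − 2(5.284) = 41.26
  H: 0 + 1(68.25) = 68.25
  G: 0 + 1(5.284) = 5.284

5.28 mol/s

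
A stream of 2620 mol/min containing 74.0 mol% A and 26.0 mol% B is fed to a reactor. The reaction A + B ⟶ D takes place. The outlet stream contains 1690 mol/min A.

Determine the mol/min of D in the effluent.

For A: n = n₀ − 1ξ → 1690 = 1939 − 1ξ, giving ξ = 248.8 mol/min.
Outlet amounts (n = n₀ + ν ξ):
  A: 1939 − 1(248.8) = 1690
  B: 681.2 − 1(248.8) = 432.4
  D: 0 + 1(248.8) = 248.8

249 mol/min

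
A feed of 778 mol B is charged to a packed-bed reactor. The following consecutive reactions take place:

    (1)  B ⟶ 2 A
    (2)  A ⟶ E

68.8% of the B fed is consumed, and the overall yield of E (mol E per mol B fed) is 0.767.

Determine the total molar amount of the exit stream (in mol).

1310 mol

Conversion of B: B consumed = 1ξ₁ = 0.688 × 778 → ξ₁ = 535.3 mol.
Yield of E: 1ξ₂ / 778 = 0.767 → ξ₂ = 596.7 mol.
Outlet amounts (n = n₀ + Σ ν·ξ):
  B: 778 − 1(535.3) = 242.7
  A: 0 + 2(535.3) − 1(596.7) = 473.8
  E: 0 + 1(596.7) = 596.7
Total out = 242.7 + 473.8 + 596.7 = 1313 mol.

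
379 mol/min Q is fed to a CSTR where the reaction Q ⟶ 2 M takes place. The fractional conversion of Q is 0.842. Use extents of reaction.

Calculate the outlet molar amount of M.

638 mol/min

Q reacted = 0.842 × 379 = 319.1 mol/min; ν_Q = −1, so ξ = 319.1/1 = 319.1 mol/min.
Outlet amounts (n = n₀ + ν ξ):
  Q: 379 − 1(319.1) = 59.88
  M: 0 + 2(319.1) = 638.2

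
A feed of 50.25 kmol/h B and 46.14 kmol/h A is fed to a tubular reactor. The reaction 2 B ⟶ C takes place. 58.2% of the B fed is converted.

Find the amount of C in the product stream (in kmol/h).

14.6 kmol/h

B reacted = 0.582 × 50.25 = 29.25 kmol/h; ν_B = −2, so ξ = 29.25/2 = 14.62 kmol/h.
Outlet amounts (n = n₀ + ν ξ):
  B: 50.25 − 2(14.62) = 21
  C: 0 + 1(14.62) = 14.62
  A: 46.14 (inert)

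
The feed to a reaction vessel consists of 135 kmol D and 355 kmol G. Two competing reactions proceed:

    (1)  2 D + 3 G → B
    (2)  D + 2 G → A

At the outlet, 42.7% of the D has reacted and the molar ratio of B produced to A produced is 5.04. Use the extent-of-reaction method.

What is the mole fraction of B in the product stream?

Conversion of D: D consumed = 0.427 × 135 = 57.64 kmol = 2ξ₁ + 1ξ₂.
Selectivity: 1ξ₁ / (1ξ₂) = 5.04 → ξ₁ = 5.04 ξ₂.
Substitute: (2·5.04 + 1) ξ₂ = 57.64 → ξ₂ = 5.203 kmol, ξ₁ = 26.22 kmol.
Outlet amounts (n = n₀ + Σ ν·ξ):
  D: 135 − 2(26.22) − 1(5.203) = 77.36
  G: 355 − 3(26.22) − 2(5.203) = 265.9
  B: 0 + 1(26.22) = 26.22
  A: 0 + 1(5.203) = 5.203
Total out = 374.7 kmol; y_B = 26.22 / 374.7 = 0.06998.

0.07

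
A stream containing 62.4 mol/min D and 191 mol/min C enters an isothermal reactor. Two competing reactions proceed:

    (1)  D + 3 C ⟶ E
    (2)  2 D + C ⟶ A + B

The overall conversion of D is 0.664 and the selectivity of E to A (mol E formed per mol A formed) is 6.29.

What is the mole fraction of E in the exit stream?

0.204

Conversion of D: D consumed = 0.664 × 62.4 = 41.43 mol/min = 1ξ₁ + 2ξ₂.
Selectivity: 1ξ₁ / (1ξ₂) = 6.29 → ξ₁ = 6.29 ξ₂.
Substitute: (1·6.29 + 2) ξ₂ = 41.43 → ξ₂ = 4.998 mol/min, ξ₁ = 31.44 mol/min.
Outlet amounts (n = n₀ + Σ ν·ξ):
  D: 62.4 − 1(31.44) − 2(4.998) = 20.97
  C: 191 − 3(31.44) − 1(4.998) = 91.69
  E: 0 + 1(31.44) = 31.44
  A: 0 + 1(4.998) = 4.998
  B: 0 + 1(4.998) = 4.998
Total out = 154.1 mol/min; y_E = 31.44 / 154.1 = 0.204.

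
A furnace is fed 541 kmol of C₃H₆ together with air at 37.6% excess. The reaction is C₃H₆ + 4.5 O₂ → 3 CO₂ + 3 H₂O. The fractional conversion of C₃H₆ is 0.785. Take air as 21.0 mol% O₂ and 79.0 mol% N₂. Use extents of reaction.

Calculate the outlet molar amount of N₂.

Stoichiometric O₂ = 4.5 × 541 = 2434 kmol; O₂ fed = 2434 × 1.376 = 3350 kmol.
N₂ fed = 3350 × 79/21 = 12600 kmol.
Fuel reacted = 0.785 × 541 → ξ = 424.7 kmol.
Outlet (n = n₀ + ν ξ):
  C₃H₆: 541 − 1(424.7) = 116.3
  O₂: 3350 − 4.5(424.7) = 1439
  N₂: 12600 (inert)
  CO₂: 0 + 3(424.7) = 1274
  H₂O: 0 + 3(424.7) = 1274

12600 kmol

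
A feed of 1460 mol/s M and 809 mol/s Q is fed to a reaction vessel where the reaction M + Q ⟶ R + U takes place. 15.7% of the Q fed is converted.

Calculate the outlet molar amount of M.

1330 mol/s

Q reacted = 0.157 × 809 = 127 mol/s; ν_Q = −1, so ξ = 127/1 = 127 mol/s.
Outlet amounts (n = n₀ + ν ξ):
  M: 1460 − 1(127) = 1333
  Q: 809 − 1(127) = 682
  R: 0 + 1(127) = 127
  U: 0 + 1(127) = 127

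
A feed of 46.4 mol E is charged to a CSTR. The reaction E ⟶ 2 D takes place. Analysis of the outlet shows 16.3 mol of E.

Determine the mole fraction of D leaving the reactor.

0.787

For E: n = n₀ − 1ξ → 16.3 = 46.4 − 1ξ, giving ξ = 30.1 mol.
Outlet amounts (n = n₀ + ν ξ):
  E: 46.4 − 1(30.1) = 16.3
  D: 0 + 2(30.1) = 60.2
Total out = 76.5 mol; y_D = 60.2 / 76.5 = 0.7869.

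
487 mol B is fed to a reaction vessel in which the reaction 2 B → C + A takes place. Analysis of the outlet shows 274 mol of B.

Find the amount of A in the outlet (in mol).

106 mol

For B: n = n₀ − 2ξ → 274 = 487 − 2ξ, giving ξ = 106.5 mol.
Outlet amounts (n = n₀ + ν ξ):
  B: 487 − 2(106.5) = 274
  C: 0 + 1(106.5) = 106.5
  A: 0 + 1(106.5) = 106.5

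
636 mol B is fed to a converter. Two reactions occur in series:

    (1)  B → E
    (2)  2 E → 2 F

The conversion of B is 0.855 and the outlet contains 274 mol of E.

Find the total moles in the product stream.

636 mol

Conversion of B: B consumed = 1ξ₁ = 0.855 × 636 → ξ₁ = 543.8 mol.
E balance: n_E = 0 + 1ξ₁ − 2ξ₂ = 274 → ξ₂ = (1·543.8 − 274)/2 = 134.9 mol.
Outlet amounts (n = n₀ + Σ ν·ξ):
  B: 636 − 1(543.8) = 92.22
  E: 0 + 1(543.8) − 2(134.9) = 274
  F: 0 + 2(134.9) = 269.8
Total out = 92.22 + 274 + 269.8 = 636 mol.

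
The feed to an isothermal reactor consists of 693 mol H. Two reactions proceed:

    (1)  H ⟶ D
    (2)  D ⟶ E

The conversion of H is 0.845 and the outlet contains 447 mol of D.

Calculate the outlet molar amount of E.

139 mol

Conversion of H: H consumed = 1ξ₁ = 0.845 × 693 → ξ₁ = 585.6 mol.
D balance: n_D = 0 + 1ξ₁ − 1ξ₂ = 447 → ξ₂ = (1·585.6 − 447)/1 = 138.6 mol.
Outlet amounts (n = n₀ + Σ ν·ξ):
  H: 693 − 1(585.6) = 107.4
  D: 0 + 1(585.6) − 1(138.6) = 447
  E: 0 + 1(138.6) = 138.6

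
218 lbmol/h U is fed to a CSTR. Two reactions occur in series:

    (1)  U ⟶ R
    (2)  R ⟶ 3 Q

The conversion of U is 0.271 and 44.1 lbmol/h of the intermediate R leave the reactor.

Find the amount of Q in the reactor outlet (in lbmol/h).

Conversion of U: U consumed = 1ξ₁ = 0.271 × 218 → ξ₁ = 59.08 lbmol/h.
R balance: n_R = 0 + 1ξ₁ − 1ξ₂ = 44.1 → ξ₂ = (1·59.08 − 44.1)/1 = 14.98 lbmol/h.
Outlet amounts (n = n₀ + Σ ν·ξ):
  U: 218 − 1(59.08) = 158.9
  R: 0 + 1(59.08) − 1(14.98) = 44.1
  Q: 0 + 3(14.98) = 44.93

44.9 lbmol/h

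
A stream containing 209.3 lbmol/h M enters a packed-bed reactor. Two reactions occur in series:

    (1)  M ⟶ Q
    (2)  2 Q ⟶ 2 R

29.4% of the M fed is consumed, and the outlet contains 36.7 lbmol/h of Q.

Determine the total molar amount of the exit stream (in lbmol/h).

209 lbmol/h

Conversion of M: M consumed = 1ξ₁ = 0.294 × 209.3 → ξ₁ = 61.53 lbmol/h.
Q balance: n_Q = 0 + 1ξ₁ − 2ξ₂ = 36.7 → ξ₂ = (1·61.53 − 36.7)/2 = 12.42 lbmol/h.
Outlet amounts (n = n₀ + Σ ν·ξ):
  M: 209.3 − 1(61.53) = 147.8
  Q: 0 + 1(61.53) − 2(12.42) = 36.7
  R: 0 + 2(12.42) = 24.83
Total out = 147.8 + 36.7 + 24.83 = 209.3 lbmol/h.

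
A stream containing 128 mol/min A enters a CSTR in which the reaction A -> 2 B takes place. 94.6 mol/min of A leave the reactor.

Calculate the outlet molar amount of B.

66.8 mol/min

For A: n = n₀ − 1ξ → 94.6 = 128 − 1ξ, giving ξ = 33.4 mol/min.
Outlet amounts (n = n₀ + ν ξ):
  A: 128 − 1(33.4) = 94.6
  B: 0 + 2(33.4) = 66.8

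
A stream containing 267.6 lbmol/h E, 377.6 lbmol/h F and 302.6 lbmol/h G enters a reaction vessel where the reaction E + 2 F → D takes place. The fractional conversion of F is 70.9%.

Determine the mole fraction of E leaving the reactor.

F reacted = 0.709 × 377.6 = 267.7 lbmol/h; ν_F = −2, so ξ = 267.7/2 = 133.9 lbmol/h.
Outlet amounts (n = n₀ + ν ξ):
  E: 267.6 − 1(133.9) = 133.7
  F: 377.6 − 2(133.9) = 109.9
  D: 0 + 1(133.9) = 133.9
  G: 302.6 (inert)
Total out = 680.1 lbmol/h; y_E = 133.7 / 680.1 = 0.1967.

0.197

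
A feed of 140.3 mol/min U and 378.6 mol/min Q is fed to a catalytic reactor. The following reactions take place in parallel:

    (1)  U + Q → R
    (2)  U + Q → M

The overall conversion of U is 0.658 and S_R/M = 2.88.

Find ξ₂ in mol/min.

Conversion of U: U consumed = 0.658 × 140.3 = 92.32 mol/min = 1ξ₁ + 1ξ₂.
Selectivity: 1ξ₁ / (1ξ₂) = 2.88 → ξ₁ = 2.88 ξ₂.
Substitute: (1·2.88 + 1) ξ₂ = 92.32 → ξ₂ = 23.79 mol/min, ξ₁ = 68.52 mol/min.
Outlet amounts (n = n₀ + Σ ν·ξ):
  U: 140.3 − 1(68.52) − 1(23.79) = 47.98
  Q: 378.6 − 1(68.52) − 1(23.79) = 286.3
  R: 0 + 1(68.52) = 68.52
  M: 0 + 1(23.79) = 23.79

ξ₂ = 23.8 mol/min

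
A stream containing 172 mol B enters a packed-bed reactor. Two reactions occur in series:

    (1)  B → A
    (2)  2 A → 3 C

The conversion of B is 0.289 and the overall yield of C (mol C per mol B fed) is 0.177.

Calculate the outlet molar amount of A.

Conversion of B: B consumed = 1ξ₁ = 0.289 × 172 → ξ₁ = 49.71 mol.
Yield of C: 3ξ₂ / 172 = 0.177 → ξ₂ = 10.15 mol.
Outlet amounts (n = n₀ + Σ ν·ξ):
  B: 172 − 1(49.71) = 122.3
  A: 0 + 1(49.71) − 2(10.15) = 29.41
  C: 0 + 3(10.15) = 30.44

29.4 mol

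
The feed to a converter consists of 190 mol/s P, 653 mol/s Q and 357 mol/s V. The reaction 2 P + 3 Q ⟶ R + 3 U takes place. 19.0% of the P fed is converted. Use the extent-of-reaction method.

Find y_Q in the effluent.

0.507

P reacted = 0.19 × 190 = 36.1 mol/s; ν_P = −2, so ξ = 36.1/2 = 18.05 mol/s.
Outlet amounts (n = n₀ + ν ξ):
  P: 190 − 2(18.05) = 153.9
  Q: 653 − 3(18.05) = 598.9
  R: 0 + 1(18.05) = 18.05
  U: 0 + 3(18.05) = 54.15
  V: 357 (inert)
Total out = 1182 mol/s; y_Q = 598.9 / 1182 = 0.5067.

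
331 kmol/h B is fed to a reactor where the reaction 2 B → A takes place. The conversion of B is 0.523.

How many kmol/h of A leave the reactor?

B reacted = 0.523 × 331 = 173.1 kmol/h; ν_B = −2, so ξ = 173.1/2 = 86.56 kmol/h.
Outlet amounts (n = n₀ + ν ξ):
  B: 331 − 2(86.56) = 157.9
  A: 0 + 1(86.56) = 86.56

86.6 kmol/h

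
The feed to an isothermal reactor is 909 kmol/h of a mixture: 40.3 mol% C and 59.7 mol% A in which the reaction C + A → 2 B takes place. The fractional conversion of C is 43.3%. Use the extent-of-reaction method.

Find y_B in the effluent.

C reacted = 0.433 × 366.3 = 158.6 kmol/h; ν_C = −1, so ξ = 158.6/1 = 158.6 kmol/h.
Outlet amounts (n = n₀ + ν ξ):
  C: 366.3 − 1(158.6) = 207.7
  A: 542.7 − 1(158.6) = 384.1
  B: 0 + 2(158.6) = 317.2
Total out = 909 kmol/h; y_B = 317.2 / 909 = 0.349.

0.349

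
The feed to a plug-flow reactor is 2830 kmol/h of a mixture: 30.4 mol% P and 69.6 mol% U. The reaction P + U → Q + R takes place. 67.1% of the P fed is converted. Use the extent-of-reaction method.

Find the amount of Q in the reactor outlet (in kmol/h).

P reacted = 0.671 × 860.3 = 577.3 kmol/h; ν_P = −1, so ξ = 577.3/1 = 577.3 kmol/h.
Outlet amounts (n = n₀ + ν ξ):
  P: 860.3 − 1(577.3) = 283
  U: 1970 − 1(577.3) = 1392
  Q: 0 + 1(577.3) = 577.3
  R: 0 + 1(577.3) = 577.3

577 kmol/h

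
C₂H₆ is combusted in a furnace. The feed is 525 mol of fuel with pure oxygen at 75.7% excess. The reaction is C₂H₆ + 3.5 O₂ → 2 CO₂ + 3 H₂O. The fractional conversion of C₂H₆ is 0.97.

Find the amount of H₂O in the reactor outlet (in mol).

1530 mol

Stoichiometric O₂ = 3.5 × 525 = 1838 mol; O₂ fed = 1838 × 1.757 = 3228 mol.
Fuel reacted = 0.97 × 525 → ξ = 509.2 mol.
Outlet (n = n₀ + ν ξ):
  C₂H₆: 525 − 1(509.2) = 15.75
  O₂: 3228 − 3.5(509.2) = 1446
  CO₂: 0 + 2(509.2) = 1018
  H₂O: 0 + 3(509.2) = 1528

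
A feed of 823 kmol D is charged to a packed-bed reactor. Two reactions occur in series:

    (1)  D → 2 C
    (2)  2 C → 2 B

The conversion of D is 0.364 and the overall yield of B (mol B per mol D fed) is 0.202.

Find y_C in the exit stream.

0.386

Conversion of D: D consumed = 1ξ₁ = 0.364 × 823 → ξ₁ = 299.6 kmol.
Yield of B: 2ξ₂ / 823 = 0.202 → ξ₂ = 83.12 kmol.
Outlet amounts (n = n₀ + Σ ν·ξ):
  D: 823 − 1(299.6) = 523.4
  C: 0 + 2(299.6) − 2(83.12) = 432.9
  B: 0 + 2(83.12) = 166.2
Total out = 1123 kmol; y_C = 432.9 / 1123 = 0.3856.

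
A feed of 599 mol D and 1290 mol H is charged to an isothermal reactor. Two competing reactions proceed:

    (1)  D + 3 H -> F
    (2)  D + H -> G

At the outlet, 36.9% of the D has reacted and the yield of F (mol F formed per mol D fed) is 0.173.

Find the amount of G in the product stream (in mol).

117 mol

Yield of F: 1ξ₁ / 599 = 0.173 → ξ₁ = 103.6 mol.
Conversion of D: 1ξ₁ + 1ξ₂ = 0.369 × 599 = 221 → ξ₂ = 117.4 mol.
Outlet amounts (n = n₀ + Σ ν·ξ):
  D: 599 − 1(103.6) − 1(117.4) = 378
  H: 1290 − 3(103.6) − 1(117.4) = 861.7
  F: 0 + 1(103.6) = 103.6
  G: 0 + 1(117.4) = 117.4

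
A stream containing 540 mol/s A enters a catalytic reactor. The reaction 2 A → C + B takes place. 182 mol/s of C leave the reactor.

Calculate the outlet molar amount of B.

For C: n = n₀ + 1ξ → 182 = 0 + 1ξ, giving ξ = 182 mol/s.
Outlet amounts (n = n₀ + ν ξ):
  A: 540 − 2(182) = 176
  C: 0 + 1(182) = 182
  B: 0 + 1(182) = 182

182 mol/s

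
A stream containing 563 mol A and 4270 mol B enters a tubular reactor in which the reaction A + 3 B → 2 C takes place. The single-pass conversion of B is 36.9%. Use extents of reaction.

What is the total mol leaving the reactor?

3780 mol

B reacted = 0.369 × 4270 = 1576 mol; ν_B = −3, so ξ = 1576/3 = 525.2 mol.
Outlet amounts (n = n₀ + ν ξ):
  A: 563 − 1(525.2) = 37.79
  B: 4270 − 3(525.2) = 2694
  C: 0 + 2(525.2) = 1050
Total out = 37.79 + 2694 + 1050 = 3783 mol.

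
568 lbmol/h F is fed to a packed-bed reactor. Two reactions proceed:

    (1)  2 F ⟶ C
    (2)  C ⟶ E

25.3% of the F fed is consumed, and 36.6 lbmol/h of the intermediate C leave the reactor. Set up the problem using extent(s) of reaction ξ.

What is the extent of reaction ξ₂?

ξ₂ = 35.3 lbmol/h

Conversion of F: F consumed = 2ξ₁ = 0.253 × 568 → ξ₁ = 71.85 lbmol/h.
C balance: n_C = 0 + 1ξ₁ − 1ξ₂ = 36.6 → ξ₂ = (1·71.85 − 36.6)/1 = 35.25 lbmol/h.
Outlet amounts (n = n₀ + Σ ν·ξ):
  F: 568 − 2(71.85) = 424.3
  C: 0 + 1(71.85) − 1(35.25) = 36.6
  E: 0 + 1(35.25) = 35.25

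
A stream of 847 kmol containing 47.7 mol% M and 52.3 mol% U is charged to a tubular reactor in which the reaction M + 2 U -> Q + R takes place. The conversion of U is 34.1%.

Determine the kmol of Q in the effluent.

75.5 kmol

U reacted = 0.341 × 443 = 151.1 kmol; ν_U = −2, so ξ = 151.1/2 = 75.53 kmol.
Outlet amounts (n = n₀ + ν ξ):
  M: 404 − 1(75.53) = 328.5
  U: 443 − 2(75.53) = 291.9
  Q: 0 + 1(75.53) = 75.53
  R: 0 + 1(75.53) = 75.53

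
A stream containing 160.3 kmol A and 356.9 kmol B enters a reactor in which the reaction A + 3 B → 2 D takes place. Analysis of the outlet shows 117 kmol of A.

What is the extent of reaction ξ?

For A: n = n₀ − 1ξ → 117 = 160.3 − 1ξ, giving ξ = 43.3 kmol.
Outlet amounts (n = n₀ + ν ξ):
  A: 160.3 − 1(43.3) = 117
  B: 356.9 − 3(43.3) = 227
  D: 0 + 2(43.3) = 86.6

ξ = 43.3 kmol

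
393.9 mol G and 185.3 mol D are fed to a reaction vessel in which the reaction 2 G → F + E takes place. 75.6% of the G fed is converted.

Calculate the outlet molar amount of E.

149 mol

G reacted = 0.756 × 393.9 = 297.8 mol; ν_G = −2, so ξ = 297.8/2 = 148.9 mol.
Outlet amounts (n = n₀ + ν ξ):
  G: 393.9 − 2(148.9) = 96.11
  F: 0 + 1(148.9) = 148.9
  E: 0 + 1(148.9) = 148.9
  D: 185.3 (inert)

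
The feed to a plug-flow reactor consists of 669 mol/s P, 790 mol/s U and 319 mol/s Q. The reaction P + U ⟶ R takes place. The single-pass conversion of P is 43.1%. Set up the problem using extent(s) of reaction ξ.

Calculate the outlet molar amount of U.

502 mol/s

P reacted = 0.431 × 669 = 288.3 mol/s; ν_P = −1, so ξ = 288.3/1 = 288.3 mol/s.
Outlet amounts (n = n₀ + ν ξ):
  P: 669 − 1(288.3) = 380.7
  U: 790 − 1(288.3) = 501.7
  R: 0 + 1(288.3) = 288.3
  Q: 319 (inert)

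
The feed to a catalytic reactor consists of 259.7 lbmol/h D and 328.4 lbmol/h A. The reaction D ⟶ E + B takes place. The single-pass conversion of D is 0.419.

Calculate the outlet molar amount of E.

109 lbmol/h

D reacted = 0.419 × 259.7 = 108.8 lbmol/h; ν_D = −1, so ξ = 108.8/1 = 108.8 lbmol/h.
Outlet amounts (n = n₀ + ν ξ):
  D: 259.7 − 1(108.8) = 150.9
  E: 0 + 1(108.8) = 108.8
  B: 0 + 1(108.8) = 108.8
  A: 328.4 (inert)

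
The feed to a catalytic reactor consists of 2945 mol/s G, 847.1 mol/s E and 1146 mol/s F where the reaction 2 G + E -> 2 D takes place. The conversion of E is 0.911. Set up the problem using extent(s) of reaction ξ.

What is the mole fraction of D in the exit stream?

E reacted = 0.911 × 847.1 = 771.7 mol/s; ν_E = −1, so ξ = 771.7/1 = 771.7 mol/s.
Outlet amounts (n = n₀ + ν ξ):
  G: 2945 − 2(771.7) = 1402
  E: 847.1 − 1(771.7) = 75.39
  D: 0 + 2(771.7) = 1543
  F: 1146 (inert)
Total out = 4166 mol/s; y_D = 1543 / 4166 = 0.3704.

0.37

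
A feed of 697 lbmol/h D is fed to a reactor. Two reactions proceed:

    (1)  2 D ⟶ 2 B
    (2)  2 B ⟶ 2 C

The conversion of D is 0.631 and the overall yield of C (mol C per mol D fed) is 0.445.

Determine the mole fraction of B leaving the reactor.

Conversion of D: D consumed = 2ξ₁ = 0.631 × 697 → ξ₁ = 219.9 lbmol/h.
Yield of C: 2ξ₂ / 697 = 0.445 → ξ₂ = 155.1 lbmol/h.
Outlet amounts (n = n₀ + Σ ν·ξ):
  D: 697 − 2(219.9) = 257.2
  B: 0 + 2(219.9) − 2(155.1) = 129.6
  C: 0 + 2(155.1) = 310.2
Total out = 697 lbmol/h; y_B = 129.6 / 697 = 0.186.

0.186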